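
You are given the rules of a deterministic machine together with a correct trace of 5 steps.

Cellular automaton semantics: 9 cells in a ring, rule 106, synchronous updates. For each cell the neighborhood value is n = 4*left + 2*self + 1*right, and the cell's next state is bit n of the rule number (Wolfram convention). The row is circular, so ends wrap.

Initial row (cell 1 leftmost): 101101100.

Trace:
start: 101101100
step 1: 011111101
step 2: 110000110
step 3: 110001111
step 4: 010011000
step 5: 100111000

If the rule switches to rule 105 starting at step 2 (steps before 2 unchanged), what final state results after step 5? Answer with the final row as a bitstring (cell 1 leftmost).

(re-executing steps 2..5 under rule 105; state before step 2: 011111101)
step 2: 110000110
step 3: 110110111
step 4: 011111100
step 5: 010000101

010000101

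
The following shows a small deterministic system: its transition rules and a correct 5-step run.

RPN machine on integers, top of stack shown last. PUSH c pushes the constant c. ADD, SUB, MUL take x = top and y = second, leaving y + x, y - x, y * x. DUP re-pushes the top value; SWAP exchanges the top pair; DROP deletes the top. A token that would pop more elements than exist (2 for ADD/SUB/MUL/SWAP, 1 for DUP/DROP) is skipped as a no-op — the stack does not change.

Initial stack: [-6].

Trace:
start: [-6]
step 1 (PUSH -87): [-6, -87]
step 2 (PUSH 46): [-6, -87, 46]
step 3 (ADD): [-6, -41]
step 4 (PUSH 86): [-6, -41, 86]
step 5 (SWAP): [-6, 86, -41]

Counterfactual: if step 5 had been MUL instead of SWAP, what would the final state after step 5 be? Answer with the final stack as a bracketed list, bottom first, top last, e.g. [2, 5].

[-6, -3526]

(re-executing from step 5 with the substitution; state before step 5: [-6, -41, 86])
step 5 (MUL): [-6, -3526]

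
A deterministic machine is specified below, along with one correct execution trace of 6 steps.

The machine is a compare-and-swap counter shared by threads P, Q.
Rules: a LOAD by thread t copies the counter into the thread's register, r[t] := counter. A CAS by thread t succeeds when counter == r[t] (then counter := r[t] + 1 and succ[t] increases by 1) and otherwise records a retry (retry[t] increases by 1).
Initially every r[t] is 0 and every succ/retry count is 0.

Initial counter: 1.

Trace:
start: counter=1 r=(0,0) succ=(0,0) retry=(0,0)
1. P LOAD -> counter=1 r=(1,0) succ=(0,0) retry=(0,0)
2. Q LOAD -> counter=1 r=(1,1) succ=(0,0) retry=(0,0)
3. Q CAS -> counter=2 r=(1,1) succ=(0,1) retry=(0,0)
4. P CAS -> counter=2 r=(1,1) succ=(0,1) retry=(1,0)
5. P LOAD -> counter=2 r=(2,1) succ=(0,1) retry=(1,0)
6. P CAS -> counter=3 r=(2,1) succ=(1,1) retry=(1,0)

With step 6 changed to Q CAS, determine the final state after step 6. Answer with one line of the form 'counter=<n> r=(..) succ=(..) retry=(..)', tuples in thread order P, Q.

(re-executing from step 6 with the substitution; state before step 6: counter=2 r=(2,1) succ=(0,1) retry=(1,0))
6. Q CAS -> counter=2 r=(2,1) succ=(0,1) retry=(1,1)

counter=2 r=(2,1) succ=(0,1) retry=(1,1)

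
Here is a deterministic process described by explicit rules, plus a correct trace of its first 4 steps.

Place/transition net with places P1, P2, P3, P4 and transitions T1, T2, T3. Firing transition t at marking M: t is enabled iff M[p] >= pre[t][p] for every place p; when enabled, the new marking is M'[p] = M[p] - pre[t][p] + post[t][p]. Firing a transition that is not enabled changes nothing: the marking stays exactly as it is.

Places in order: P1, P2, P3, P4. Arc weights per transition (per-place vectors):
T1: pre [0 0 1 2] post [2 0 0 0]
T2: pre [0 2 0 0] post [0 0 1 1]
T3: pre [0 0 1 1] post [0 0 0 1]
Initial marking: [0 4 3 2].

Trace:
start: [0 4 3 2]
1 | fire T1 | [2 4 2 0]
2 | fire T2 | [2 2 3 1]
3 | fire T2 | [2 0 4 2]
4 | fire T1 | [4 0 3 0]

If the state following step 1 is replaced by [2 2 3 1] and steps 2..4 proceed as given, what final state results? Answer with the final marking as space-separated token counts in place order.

4 0 3 0

state after step 1 := [2 2 3 1]
2 | fire T2 | [2 0 4 2]
3 | fire T2 | [2 0 4 2]
4 | fire T1 | [4 0 3 0]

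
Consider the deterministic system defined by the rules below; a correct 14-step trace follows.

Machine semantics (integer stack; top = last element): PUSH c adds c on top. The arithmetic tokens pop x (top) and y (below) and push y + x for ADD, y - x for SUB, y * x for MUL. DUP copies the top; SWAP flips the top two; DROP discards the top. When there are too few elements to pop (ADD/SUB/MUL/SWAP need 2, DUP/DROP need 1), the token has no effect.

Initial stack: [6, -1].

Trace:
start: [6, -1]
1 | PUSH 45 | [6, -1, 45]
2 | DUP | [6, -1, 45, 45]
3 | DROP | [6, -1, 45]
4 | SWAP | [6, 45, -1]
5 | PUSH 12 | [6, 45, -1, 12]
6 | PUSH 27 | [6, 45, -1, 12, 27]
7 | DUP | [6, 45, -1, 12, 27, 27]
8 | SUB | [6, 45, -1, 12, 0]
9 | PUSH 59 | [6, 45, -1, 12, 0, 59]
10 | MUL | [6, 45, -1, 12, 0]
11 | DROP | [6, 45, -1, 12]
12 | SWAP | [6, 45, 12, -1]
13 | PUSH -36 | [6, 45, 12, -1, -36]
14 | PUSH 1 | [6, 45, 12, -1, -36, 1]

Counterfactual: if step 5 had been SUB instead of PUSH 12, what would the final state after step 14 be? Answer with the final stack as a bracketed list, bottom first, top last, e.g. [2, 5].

[46, 6, -36, 1]

(re-executing from step 5 with the substitution; state before step 5: [6, 45, -1])
5 | SUB | [6, 46]
6 | PUSH 27 | [6, 46, 27]
7 | DUP | [6, 46, 27, 27]
8 | SUB | [6, 46, 0]
9 | PUSH 59 | [6, 46, 0, 59]
10 | MUL | [6, 46, 0]
11 | DROP | [6, 46]
12 | SWAP | [46, 6]
13 | PUSH -36 | [46, 6, -36]
14 | PUSH 1 | [46, 6, -36, 1]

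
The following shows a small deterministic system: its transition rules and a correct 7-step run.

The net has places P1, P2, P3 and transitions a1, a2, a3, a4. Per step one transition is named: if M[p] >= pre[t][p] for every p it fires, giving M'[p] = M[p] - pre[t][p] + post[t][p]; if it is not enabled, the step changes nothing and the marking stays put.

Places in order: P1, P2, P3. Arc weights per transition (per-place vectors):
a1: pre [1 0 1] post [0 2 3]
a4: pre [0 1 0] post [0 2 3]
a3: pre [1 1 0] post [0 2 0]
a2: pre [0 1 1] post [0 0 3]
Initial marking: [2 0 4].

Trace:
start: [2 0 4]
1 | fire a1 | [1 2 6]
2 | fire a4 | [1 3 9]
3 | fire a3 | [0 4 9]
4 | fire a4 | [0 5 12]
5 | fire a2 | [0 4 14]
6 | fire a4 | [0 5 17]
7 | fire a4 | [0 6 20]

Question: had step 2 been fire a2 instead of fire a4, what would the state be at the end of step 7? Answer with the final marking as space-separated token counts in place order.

(re-executing from step 2 with the substitution; state before step 2: [1 2 6])
2 | fire a2 | [1 1 8]
3 | fire a3 | [0 2 8]
4 | fire a4 | [0 3 11]
5 | fire a2 | [0 2 13]
6 | fire a4 | [0 3 16]
7 | fire a4 | [0 4 19]

0 4 19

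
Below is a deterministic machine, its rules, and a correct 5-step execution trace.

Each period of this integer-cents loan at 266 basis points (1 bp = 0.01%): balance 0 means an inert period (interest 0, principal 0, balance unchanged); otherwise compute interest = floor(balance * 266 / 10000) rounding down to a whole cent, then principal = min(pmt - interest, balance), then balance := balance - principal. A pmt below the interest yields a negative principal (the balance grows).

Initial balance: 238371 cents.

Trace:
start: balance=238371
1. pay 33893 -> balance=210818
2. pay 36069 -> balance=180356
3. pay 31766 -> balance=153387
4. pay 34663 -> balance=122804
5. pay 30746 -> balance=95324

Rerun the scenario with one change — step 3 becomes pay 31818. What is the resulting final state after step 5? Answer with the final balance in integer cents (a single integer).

(re-executing from step 3 with the substitution; state before step 3: balance=180356)
3. pay 31818 -> balance=153335
4. pay 34663 -> balance=122750
5. pay 30746 -> balance=95269

95269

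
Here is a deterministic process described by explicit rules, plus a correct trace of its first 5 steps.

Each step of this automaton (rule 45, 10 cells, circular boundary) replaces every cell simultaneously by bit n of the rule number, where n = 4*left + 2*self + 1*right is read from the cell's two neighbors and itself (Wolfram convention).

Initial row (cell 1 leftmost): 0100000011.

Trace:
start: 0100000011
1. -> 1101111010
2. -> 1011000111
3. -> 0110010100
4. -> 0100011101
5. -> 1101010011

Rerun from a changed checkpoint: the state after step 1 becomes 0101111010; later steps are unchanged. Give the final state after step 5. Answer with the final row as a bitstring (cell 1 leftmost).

1111110011

state after step 1 := 0101111010
2. -> 0111000110
3. -> 0100010100
4. -> 0101011101
5. -> 1111110011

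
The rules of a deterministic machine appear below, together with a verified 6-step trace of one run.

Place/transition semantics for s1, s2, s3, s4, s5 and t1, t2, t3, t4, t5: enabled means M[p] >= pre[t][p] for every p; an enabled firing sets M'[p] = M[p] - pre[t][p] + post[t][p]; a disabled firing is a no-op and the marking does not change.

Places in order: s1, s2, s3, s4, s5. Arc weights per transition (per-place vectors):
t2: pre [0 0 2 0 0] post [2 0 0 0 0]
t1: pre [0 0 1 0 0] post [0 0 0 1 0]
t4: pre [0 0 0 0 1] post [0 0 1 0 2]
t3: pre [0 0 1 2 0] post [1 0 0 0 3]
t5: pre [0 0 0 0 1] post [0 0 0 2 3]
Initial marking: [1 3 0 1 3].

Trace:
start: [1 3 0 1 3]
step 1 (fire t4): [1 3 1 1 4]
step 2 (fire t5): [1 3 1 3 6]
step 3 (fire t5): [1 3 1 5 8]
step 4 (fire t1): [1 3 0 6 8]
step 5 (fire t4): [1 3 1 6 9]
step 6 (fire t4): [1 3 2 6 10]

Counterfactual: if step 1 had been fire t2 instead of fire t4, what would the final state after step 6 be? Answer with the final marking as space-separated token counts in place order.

1 3 2 5 9

(re-executing from step 1 with the substitution; state before step 1: [1 3 0 1 3])
step 1 (fire t2): [1 3 0 1 3]
step 2 (fire t5): [1 3 0 3 5]
step 3 (fire t5): [1 3 0 5 7]
step 4 (fire t1): [1 3 0 5 7]
step 5 (fire t4): [1 3 1 5 8]
step 6 (fire t4): [1 3 2 5 9]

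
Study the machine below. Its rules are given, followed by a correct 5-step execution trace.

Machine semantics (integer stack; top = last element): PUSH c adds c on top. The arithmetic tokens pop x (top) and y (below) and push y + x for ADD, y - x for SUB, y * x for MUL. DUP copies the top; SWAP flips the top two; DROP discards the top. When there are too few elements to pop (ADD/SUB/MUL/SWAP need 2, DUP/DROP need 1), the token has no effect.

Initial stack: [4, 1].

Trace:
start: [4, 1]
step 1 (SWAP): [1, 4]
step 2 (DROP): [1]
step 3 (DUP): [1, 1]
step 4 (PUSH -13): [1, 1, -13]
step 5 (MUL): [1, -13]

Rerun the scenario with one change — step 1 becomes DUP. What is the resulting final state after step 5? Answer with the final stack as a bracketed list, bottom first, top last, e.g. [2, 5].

[4, 1, -13]

(re-executing from step 1 with the substitution; state before step 1: [4, 1])
step 1 (DUP): [4, 1, 1]
step 2 (DROP): [4, 1]
step 3 (DUP): [4, 1, 1]
step 4 (PUSH -13): [4, 1, 1, -13]
step 5 (MUL): [4, 1, -13]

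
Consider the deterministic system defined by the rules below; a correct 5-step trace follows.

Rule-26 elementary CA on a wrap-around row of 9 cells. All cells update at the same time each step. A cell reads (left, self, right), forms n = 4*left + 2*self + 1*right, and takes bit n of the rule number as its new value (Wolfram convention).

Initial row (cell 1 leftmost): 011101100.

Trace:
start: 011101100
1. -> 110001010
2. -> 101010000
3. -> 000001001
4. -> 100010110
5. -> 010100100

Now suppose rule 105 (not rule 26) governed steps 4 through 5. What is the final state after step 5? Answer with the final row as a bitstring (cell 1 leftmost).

010101111

(re-executing steps 4..5 under rule 105; state before step 4: 000001001)
4. -> 011100000
5. -> 010101111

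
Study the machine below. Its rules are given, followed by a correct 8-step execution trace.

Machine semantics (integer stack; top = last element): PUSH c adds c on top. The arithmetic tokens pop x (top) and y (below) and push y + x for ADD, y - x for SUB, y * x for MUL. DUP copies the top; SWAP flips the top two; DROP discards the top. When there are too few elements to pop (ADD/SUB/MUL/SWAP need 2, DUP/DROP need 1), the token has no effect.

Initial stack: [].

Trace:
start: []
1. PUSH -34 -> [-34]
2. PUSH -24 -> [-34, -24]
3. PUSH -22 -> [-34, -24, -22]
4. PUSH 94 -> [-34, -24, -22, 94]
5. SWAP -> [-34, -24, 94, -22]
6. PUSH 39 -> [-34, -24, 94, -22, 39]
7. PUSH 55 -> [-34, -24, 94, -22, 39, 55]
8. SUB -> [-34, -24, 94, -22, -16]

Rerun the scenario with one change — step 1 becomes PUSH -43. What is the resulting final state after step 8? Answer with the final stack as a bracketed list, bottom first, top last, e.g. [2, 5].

[-43, -24, 94, -22, -16]

(re-executing from step 1 with the substitution; state before step 1: [])
1. PUSH -43 -> [-43]
2. PUSH -24 -> [-43, -24]
3. PUSH -22 -> [-43, -24, -22]
4. PUSH 94 -> [-43, -24, -22, 94]
5. SWAP -> [-43, -24, 94, -22]
6. PUSH 39 -> [-43, -24, 94, -22, 39]
7. PUSH 55 -> [-43, -24, 94, -22, 39, 55]
8. SUB -> [-43, -24, 94, -22, -16]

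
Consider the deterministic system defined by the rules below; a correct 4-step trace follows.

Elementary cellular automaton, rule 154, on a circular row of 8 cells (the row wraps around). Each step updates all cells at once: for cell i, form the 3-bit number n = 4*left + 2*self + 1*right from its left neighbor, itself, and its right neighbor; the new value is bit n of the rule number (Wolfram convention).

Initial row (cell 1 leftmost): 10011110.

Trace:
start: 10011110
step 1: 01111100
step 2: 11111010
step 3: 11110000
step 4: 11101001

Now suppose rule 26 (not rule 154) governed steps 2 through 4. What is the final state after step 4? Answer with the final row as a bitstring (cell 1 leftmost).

(re-executing steps 2..4 under rule 26; state before step 2: 01111100)
step 2: 11000010
step 3: 10100100
step 4: 00011011

00011011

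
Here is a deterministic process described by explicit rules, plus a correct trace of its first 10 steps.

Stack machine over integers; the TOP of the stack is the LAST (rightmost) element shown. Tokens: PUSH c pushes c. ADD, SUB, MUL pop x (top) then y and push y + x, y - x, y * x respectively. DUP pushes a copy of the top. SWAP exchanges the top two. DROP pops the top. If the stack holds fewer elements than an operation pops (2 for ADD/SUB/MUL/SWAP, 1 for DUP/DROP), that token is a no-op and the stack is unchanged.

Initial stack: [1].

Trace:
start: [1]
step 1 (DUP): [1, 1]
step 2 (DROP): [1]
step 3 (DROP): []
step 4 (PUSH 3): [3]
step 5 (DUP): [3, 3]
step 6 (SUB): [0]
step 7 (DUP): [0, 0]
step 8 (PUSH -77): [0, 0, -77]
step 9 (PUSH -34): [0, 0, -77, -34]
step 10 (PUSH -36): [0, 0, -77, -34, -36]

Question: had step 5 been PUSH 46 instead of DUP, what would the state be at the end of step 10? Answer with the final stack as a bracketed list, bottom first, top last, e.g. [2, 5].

[-43, -43, -77, -34, -36]

(re-executing from step 5 with the substitution; state before step 5: [3])
step 5 (PUSH 46): [3, 46]
step 6 (SUB): [-43]
step 7 (DUP): [-43, -43]
step 8 (PUSH -77): [-43, -43, -77]
step 9 (PUSH -34): [-43, -43, -77, -34]
step 10 (PUSH -36): [-43, -43, -77, -34, -36]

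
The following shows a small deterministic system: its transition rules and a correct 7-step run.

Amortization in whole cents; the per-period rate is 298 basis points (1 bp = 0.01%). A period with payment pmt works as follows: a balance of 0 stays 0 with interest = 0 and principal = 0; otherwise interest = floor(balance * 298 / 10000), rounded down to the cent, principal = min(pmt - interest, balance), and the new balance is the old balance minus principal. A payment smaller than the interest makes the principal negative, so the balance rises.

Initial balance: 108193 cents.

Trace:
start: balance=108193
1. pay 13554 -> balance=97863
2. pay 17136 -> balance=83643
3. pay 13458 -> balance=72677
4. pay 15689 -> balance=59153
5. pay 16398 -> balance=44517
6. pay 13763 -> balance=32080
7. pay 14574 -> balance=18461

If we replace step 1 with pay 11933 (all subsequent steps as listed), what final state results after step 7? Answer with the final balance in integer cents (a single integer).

(re-executing from step 1 with the substitution; state before step 1: balance=108193)
1. pay 11933 -> balance=99484
2. pay 17136 -> balance=85312
3. pay 13458 -> balance=74396
4. pay 15689 -> balance=60924
5. pay 16398 -> balance=46341
6. pay 13763 -> balance=33958
7. pay 14574 -> balance=20395

20395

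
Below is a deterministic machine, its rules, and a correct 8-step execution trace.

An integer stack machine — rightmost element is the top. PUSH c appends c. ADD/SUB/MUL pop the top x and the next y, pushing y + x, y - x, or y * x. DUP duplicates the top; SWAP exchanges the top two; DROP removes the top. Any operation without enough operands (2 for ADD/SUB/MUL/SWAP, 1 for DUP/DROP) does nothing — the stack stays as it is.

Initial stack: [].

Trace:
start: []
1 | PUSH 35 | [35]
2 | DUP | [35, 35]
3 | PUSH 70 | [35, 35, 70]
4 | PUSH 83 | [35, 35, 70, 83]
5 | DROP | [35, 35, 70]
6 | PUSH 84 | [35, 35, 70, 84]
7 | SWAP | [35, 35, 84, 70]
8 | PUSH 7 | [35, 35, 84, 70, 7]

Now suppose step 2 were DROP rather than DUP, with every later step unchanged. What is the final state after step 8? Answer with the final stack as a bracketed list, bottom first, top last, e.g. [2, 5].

[84, 70, 7]

(re-executing from step 2 with the substitution; state before step 2: [35])
2 | DROP | []
3 | PUSH 70 | [70]
4 | PUSH 83 | [70, 83]
5 | DROP | [70]
6 | PUSH 84 | [70, 84]
7 | SWAP | [84, 70]
8 | PUSH 7 | [84, 70, 7]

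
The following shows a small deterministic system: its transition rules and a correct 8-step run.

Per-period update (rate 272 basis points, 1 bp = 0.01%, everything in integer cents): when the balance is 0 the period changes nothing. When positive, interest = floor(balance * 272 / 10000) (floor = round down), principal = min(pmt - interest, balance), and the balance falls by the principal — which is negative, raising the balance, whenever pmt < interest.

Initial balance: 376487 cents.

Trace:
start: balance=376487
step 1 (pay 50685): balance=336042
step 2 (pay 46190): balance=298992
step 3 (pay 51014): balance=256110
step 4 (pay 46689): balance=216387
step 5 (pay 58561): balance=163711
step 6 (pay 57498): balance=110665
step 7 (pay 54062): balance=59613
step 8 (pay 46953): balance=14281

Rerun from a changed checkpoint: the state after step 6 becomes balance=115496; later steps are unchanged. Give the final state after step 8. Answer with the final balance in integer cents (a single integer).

19378

state after step 6 := balance=115496
step 7 (pay 54062): balance=64575
step 8 (pay 46953): balance=19378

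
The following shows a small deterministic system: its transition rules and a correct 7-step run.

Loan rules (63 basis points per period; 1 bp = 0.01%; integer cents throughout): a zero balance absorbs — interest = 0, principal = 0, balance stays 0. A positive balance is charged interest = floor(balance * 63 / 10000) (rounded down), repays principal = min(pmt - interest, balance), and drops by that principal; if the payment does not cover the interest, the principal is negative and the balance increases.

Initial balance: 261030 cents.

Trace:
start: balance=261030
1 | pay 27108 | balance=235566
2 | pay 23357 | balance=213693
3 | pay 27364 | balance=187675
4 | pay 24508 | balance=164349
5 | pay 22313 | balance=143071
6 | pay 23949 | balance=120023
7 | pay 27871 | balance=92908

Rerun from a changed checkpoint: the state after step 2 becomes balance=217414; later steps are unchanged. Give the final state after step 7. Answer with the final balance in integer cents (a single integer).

96747

state after step 2 := balance=217414
3 | pay 27364 | balance=191419
4 | pay 24508 | balance=168116
5 | pay 22313 | balance=146862
6 | pay 23949 | balance=123838
7 | pay 27871 | balance=96747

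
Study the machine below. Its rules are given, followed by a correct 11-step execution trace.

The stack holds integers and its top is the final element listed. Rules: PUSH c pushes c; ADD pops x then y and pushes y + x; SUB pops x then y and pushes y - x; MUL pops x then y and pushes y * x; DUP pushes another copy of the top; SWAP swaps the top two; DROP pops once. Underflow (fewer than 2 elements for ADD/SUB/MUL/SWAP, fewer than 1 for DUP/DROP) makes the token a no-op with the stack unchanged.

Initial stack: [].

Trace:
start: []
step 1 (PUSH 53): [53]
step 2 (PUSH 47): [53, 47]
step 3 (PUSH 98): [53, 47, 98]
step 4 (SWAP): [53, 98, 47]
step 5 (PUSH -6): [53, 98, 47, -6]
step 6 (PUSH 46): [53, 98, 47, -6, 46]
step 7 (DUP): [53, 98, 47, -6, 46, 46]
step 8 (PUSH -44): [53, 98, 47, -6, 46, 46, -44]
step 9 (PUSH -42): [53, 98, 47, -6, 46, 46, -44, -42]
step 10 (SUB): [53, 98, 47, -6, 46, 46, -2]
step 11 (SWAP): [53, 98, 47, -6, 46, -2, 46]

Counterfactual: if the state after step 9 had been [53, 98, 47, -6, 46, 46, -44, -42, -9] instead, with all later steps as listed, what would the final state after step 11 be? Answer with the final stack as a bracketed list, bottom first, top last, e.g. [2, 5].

state after step 9 := [53, 98, 47, -6, 46, 46, -44, -42, -9]
step 10 (SUB): [53, 98, 47, -6, 46, 46, -44, -33]
step 11 (SWAP): [53, 98, 47, -6, 46, 46, -33, -44]

[53, 98, 47, -6, 46, 46, -33, -44]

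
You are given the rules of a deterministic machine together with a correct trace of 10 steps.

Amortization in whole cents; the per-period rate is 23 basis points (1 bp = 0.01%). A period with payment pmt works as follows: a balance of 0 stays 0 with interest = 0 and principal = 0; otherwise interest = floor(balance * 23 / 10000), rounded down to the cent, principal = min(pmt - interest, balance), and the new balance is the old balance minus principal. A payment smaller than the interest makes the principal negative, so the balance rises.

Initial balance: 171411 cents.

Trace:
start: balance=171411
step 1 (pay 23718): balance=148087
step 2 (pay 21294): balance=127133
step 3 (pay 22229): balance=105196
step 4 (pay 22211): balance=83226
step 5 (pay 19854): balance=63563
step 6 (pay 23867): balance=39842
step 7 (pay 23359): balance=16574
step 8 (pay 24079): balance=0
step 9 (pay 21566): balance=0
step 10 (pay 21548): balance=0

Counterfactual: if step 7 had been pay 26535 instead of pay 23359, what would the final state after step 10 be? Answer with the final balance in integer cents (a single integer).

0

(re-executing from step 7 with the substitution; state before step 7: balance=39842)
step 7 (pay 26535): balance=13398
step 8 (pay 24079): balance=0
step 9 (pay 21566): balance=0
step 10 (pay 21548): balance=0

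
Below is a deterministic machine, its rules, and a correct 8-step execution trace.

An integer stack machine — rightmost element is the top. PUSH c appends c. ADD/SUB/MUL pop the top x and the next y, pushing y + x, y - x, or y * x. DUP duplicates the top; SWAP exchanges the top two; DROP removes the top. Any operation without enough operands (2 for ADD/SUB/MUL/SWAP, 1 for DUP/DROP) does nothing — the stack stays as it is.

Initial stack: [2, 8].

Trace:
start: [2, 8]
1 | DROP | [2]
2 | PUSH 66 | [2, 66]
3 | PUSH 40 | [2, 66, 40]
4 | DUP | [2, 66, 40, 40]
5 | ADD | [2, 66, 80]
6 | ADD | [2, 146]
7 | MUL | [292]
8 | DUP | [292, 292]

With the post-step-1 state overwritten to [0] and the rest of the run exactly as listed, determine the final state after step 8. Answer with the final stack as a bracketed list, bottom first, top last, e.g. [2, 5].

state after step 1 := [0]
2 | PUSH 66 | [0, 66]
3 | PUSH 40 | [0, 66, 40]
4 | DUP | [0, 66, 40, 40]
5 | ADD | [0, 66, 80]
6 | ADD | [0, 146]
7 | MUL | [0]
8 | DUP | [0, 0]

[0, 0]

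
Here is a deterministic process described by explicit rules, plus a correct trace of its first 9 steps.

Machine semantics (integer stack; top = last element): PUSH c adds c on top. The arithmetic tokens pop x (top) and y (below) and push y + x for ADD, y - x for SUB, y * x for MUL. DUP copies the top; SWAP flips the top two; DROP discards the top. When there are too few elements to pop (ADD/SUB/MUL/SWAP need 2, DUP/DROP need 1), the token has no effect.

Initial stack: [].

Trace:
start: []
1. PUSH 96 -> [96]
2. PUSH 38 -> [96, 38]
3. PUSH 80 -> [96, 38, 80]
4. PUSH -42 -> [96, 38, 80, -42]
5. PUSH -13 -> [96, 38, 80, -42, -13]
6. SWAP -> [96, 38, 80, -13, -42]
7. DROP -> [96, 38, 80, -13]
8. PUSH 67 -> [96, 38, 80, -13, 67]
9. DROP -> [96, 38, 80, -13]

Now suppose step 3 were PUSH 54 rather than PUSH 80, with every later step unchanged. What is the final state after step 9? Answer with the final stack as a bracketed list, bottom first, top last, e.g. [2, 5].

(re-executing from step 3 with the substitution; state before step 3: [96, 38])
3. PUSH 54 -> [96, 38, 54]
4. PUSH -42 -> [96, 38, 54, -42]
5. PUSH -13 -> [96, 38, 54, -42, -13]
6. SWAP -> [96, 38, 54, -13, -42]
7. DROP -> [96, 38, 54, -13]
8. PUSH 67 -> [96, 38, 54, -13, 67]
9. DROP -> [96, 38, 54, -13]

[96, 38, 54, -13]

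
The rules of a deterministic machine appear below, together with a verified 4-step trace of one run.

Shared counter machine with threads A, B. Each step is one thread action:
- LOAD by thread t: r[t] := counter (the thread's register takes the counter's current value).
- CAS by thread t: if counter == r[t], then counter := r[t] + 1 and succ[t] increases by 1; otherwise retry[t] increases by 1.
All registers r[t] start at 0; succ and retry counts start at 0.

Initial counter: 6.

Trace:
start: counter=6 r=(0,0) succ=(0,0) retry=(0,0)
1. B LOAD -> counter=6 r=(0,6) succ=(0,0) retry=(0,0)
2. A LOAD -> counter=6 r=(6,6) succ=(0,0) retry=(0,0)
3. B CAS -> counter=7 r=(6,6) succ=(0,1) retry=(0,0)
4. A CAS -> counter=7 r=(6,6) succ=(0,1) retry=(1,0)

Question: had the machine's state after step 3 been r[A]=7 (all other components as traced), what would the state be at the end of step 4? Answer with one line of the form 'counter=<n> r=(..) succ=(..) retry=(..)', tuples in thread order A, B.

counter=8 r=(7,6) succ=(1,1) retry=(0,0)

state after step 3 := counter=7 r=(7,6) succ=(0,1) retry=(0,0)
4. A CAS -> counter=8 r=(7,6) succ=(1,1) retry=(0,0)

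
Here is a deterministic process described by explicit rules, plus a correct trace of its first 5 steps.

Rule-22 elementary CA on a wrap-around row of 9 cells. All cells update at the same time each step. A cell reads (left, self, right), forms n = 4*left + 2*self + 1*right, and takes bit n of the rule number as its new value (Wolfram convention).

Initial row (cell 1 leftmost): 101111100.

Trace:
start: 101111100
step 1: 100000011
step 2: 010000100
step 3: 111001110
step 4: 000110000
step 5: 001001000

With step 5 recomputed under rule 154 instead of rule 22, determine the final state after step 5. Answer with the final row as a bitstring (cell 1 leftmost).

001101000

(re-executing step 5 under rule 154; state before step 5: 000110000)
step 5: 001101000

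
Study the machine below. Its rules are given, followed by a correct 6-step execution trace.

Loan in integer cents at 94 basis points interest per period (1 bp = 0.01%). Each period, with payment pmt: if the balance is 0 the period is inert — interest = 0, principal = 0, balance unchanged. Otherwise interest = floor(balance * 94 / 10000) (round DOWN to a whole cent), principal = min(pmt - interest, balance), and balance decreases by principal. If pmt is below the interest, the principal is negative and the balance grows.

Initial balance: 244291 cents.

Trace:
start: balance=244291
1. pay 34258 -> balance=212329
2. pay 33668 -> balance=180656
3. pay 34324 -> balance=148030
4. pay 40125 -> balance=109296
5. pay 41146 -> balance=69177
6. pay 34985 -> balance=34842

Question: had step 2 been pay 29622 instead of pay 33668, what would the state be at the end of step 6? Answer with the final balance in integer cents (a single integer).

39042

(re-executing from step 2 with the substitution; state before step 2: balance=212329)
2. pay 29622 -> balance=184702
3. pay 34324 -> balance=152114
4. pay 40125 -> balance=113418
5. pay 41146 -> balance=73338
6. pay 34985 -> balance=39042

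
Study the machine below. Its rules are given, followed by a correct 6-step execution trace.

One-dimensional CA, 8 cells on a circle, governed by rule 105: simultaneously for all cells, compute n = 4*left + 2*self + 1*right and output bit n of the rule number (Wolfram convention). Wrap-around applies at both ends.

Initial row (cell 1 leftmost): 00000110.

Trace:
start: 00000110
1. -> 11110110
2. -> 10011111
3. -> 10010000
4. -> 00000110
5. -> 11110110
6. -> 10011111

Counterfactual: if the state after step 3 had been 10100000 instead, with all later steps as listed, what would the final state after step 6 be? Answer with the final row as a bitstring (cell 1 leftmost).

11100100

state after step 3 := 10100000
4. -> 01001110
5. -> 00001010
6. -> 11100100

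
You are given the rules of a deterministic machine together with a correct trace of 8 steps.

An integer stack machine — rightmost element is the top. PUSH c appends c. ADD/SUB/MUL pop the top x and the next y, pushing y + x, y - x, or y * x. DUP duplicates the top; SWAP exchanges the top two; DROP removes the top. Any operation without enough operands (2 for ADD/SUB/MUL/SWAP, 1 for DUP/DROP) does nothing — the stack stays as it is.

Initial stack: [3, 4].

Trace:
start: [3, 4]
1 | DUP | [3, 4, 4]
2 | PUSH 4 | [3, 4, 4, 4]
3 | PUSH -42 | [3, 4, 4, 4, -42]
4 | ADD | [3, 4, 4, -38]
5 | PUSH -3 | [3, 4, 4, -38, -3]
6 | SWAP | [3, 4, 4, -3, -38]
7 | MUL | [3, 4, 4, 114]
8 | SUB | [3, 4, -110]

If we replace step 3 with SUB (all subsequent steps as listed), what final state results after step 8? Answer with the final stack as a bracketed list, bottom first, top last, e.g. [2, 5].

[15]

(re-executing from step 3 with the substitution; state before step 3: [3, 4, 4, 4])
3 | SUB | [3, 4, 0]
4 | ADD | [3, 4]
5 | PUSH -3 | [3, 4, -3]
6 | SWAP | [3, -3, 4]
7 | MUL | [3, -12]
8 | SUB | [15]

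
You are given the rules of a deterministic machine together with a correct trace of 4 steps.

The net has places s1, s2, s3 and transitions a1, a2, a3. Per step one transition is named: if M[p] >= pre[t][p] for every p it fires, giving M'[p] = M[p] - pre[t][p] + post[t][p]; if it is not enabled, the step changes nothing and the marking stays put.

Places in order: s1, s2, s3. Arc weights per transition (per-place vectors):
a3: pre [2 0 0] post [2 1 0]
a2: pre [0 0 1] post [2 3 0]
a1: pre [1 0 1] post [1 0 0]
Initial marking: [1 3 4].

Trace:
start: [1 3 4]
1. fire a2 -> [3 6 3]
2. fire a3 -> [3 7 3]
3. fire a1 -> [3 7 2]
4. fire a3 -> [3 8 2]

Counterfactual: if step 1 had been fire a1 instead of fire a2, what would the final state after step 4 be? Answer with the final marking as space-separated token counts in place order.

(re-executing from step 1 with the substitution; state before step 1: [1 3 4])
1. fire a1 -> [1 3 3]
2. fire a3 -> [1 3 3]
3. fire a1 -> [1 3 2]
4. fire a3 -> [1 3 2]

1 3 2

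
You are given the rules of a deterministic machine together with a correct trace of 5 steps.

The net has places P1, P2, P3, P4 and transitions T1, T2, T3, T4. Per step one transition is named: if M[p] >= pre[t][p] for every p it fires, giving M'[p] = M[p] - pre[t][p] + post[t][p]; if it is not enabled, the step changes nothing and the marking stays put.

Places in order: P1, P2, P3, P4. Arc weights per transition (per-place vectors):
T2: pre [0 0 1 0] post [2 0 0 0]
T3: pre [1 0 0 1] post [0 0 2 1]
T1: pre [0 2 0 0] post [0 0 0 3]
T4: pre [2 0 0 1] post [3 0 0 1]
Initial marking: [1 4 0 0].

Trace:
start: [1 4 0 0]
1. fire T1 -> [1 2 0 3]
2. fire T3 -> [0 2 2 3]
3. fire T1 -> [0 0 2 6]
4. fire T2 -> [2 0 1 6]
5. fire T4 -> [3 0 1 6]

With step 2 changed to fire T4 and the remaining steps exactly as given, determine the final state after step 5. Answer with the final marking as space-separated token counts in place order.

(re-executing from step 2 with the substitution; state before step 2: [1 2 0 3])
2. fire T4 -> [1 2 0 3]
3. fire T1 -> [1 0 0 6]
4. fire T2 -> [1 0 0 6]
5. fire T4 -> [1 0 0 6]

1 0 0 6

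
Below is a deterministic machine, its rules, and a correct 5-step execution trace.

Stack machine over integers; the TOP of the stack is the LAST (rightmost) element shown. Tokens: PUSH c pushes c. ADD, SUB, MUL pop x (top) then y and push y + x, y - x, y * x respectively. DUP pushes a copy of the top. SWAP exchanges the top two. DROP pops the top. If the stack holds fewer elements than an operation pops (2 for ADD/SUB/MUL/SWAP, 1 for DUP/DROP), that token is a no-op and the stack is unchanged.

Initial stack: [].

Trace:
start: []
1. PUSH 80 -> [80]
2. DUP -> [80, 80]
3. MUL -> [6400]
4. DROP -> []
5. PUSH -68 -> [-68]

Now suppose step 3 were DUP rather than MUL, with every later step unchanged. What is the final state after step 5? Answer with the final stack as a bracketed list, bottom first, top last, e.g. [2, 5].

[80, 80, -68]

(re-executing from step 3 with the substitution; state before step 3: [80, 80])
3. DUP -> [80, 80, 80]
4. DROP -> [80, 80]
5. PUSH -68 -> [80, 80, -68]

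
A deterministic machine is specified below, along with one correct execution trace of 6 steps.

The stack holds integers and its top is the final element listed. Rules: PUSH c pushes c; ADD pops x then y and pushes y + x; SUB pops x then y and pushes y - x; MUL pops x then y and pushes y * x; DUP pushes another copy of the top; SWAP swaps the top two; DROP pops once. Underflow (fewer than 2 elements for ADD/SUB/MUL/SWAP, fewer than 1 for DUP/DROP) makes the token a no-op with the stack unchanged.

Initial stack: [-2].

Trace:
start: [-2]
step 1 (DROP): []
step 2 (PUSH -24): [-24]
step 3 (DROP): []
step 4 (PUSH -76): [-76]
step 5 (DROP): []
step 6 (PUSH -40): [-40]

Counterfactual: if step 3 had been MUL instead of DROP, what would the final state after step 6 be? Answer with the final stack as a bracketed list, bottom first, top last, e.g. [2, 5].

(re-executing from step 3 with the substitution; state before step 3: [-24])
step 3 (MUL): [-24]
step 4 (PUSH -76): [-24, -76]
step 5 (DROP): [-24]
step 6 (PUSH -40): [-24, -40]

[-24, -40]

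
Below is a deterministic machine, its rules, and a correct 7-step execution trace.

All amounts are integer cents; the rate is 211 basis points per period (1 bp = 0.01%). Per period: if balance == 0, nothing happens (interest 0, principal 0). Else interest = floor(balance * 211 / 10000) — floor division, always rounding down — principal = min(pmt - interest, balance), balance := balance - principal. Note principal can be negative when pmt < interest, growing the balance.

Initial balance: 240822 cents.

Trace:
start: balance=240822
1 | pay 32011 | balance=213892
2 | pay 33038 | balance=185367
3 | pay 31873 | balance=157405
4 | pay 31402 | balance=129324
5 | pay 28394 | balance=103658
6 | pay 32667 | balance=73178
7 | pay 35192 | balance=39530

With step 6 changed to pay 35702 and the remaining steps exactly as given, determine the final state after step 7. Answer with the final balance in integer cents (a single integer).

36431

(re-executing from step 6 with the substitution; state before step 6: balance=103658)
6 | pay 35702 | balance=70143
7 | pay 35192 | balance=36431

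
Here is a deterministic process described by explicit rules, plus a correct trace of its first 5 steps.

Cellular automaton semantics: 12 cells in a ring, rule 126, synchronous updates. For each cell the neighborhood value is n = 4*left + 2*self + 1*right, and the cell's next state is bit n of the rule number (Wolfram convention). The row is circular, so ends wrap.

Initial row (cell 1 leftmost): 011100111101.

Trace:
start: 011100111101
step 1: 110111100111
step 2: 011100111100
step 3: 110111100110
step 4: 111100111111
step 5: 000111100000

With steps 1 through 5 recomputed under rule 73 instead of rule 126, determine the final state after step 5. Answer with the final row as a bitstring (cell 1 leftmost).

(re-executing steps 1..5 under rule 73; state before step 1: 011100111101)
step 1: 010100100100
step 2: 000000000001
step 3: 011111111100
step 4: 010000000101
step 5: 000111110000

000111110000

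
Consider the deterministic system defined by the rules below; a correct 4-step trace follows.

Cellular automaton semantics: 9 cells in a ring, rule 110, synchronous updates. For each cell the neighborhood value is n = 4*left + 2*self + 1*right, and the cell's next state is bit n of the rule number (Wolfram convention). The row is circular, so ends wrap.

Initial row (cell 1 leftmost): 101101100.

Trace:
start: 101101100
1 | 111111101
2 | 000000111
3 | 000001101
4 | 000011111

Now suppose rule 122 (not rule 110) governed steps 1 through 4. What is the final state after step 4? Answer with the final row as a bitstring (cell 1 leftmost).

(re-executing steps 1..4 under rule 122; state before step 1: 101101100)
1 | 011111111
2 | 110000001
3 | 011000011
4 | 111100111

111100111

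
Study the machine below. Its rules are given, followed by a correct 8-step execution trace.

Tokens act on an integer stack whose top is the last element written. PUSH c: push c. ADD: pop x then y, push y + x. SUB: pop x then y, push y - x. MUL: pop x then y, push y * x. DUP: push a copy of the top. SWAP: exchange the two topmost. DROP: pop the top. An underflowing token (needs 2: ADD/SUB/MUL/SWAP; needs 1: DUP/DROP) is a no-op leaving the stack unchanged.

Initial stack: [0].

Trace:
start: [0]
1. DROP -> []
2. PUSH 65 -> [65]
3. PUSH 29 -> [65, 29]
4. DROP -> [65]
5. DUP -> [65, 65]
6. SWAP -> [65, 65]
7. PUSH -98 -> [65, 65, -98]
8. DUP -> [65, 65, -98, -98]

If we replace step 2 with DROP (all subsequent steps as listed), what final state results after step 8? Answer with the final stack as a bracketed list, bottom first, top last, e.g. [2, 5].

(re-executing from step 2 with the substitution; state before step 2: [])
2. DROP -> []
3. PUSH 29 -> [29]
4. DROP -> []
5. DUP -> []
6. SWAP -> []
7. PUSH -98 -> [-98]
8. DUP -> [-98, -98]

[-98, -98]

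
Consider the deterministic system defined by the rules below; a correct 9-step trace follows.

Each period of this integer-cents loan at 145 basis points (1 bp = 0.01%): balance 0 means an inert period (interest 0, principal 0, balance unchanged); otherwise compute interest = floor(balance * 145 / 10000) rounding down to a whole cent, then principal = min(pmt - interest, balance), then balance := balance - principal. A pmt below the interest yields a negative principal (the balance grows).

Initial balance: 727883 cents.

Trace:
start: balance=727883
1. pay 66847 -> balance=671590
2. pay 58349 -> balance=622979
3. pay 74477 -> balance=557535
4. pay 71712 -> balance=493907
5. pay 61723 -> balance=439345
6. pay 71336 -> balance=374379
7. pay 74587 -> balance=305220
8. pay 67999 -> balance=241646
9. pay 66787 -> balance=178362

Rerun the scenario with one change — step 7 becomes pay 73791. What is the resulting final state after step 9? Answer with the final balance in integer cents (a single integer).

(re-executing from step 7 with the substitution; state before step 7: balance=374379)
7. pay 73791 -> balance=306016
8. pay 67999 -> balance=242454
9. pay 66787 -> balance=179182

179182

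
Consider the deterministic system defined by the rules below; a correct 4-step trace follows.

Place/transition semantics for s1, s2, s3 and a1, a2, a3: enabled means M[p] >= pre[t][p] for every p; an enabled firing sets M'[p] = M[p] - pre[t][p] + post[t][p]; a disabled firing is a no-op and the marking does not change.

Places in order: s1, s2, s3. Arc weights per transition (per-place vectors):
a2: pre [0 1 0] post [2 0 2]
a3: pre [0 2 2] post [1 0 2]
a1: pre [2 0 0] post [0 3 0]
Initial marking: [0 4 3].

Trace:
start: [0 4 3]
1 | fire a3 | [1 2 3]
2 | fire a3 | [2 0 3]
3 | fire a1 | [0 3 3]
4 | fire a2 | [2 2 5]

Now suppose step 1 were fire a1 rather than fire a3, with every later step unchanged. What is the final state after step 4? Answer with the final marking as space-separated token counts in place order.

3 1 5

(re-executing from step 1 with the substitution; state before step 1: [0 4 3])
1 | fire a1 | [0 4 3]
2 | fire a3 | [1 2 3]
3 | fire a1 | [1 2 3]
4 | fire a2 | [3 1 5]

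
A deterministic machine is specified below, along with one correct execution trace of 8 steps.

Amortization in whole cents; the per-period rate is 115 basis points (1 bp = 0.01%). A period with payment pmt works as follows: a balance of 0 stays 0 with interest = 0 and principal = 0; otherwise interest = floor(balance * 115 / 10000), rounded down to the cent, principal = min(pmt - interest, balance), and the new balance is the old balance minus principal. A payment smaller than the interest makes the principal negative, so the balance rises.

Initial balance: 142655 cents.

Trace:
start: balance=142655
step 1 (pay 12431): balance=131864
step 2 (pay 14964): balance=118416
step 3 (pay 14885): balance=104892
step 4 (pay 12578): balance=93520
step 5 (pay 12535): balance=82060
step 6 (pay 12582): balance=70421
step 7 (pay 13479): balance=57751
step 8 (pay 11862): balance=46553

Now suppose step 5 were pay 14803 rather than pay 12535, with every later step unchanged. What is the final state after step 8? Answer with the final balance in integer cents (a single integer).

(re-executing from step 5 with the substitution; state before step 5: balance=93520)
step 5 (pay 14803): balance=79792
step 6 (pay 12582): balance=68127
step 7 (pay 13479): balance=55431
step 8 (pay 11862): balance=44206

44206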